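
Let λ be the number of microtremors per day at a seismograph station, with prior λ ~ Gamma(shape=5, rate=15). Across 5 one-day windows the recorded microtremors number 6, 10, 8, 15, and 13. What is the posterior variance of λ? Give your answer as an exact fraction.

Total count: 6 + 10 + 8 + 15 + 13 = 52.
Total exposure: 5 days.
The Gamma prior is conjugate for the Poisson rate, so λ | data ~ Gamma(5+52, 15+5) = Gamma(57, 20).
Posterior variance = α'/β'² = 57/400.

57/400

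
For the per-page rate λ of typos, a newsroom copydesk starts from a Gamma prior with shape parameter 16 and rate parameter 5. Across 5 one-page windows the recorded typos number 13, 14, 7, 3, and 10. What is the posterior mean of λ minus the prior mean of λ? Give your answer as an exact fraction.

31/10

Total count: 13 + 14 + 7 + 3 + 10 = 47.
Total exposure: 5 pages.
Posterior: α' = 16 + 47 = 63, β' = 5 + 5 = 10.
Posterior mean = 63/10 = 63/10; prior mean = 16/5 = 16/5. Difference = 63/10 − 16/5 = 31/10.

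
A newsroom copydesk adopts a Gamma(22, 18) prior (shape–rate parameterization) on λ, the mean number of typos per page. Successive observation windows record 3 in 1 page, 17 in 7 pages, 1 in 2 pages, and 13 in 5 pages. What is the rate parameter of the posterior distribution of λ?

Total count: 3 + 17 + 1 + 13 = 34.
Total exposure: 1 + 7 + 2 + 5 = 15 pages.
Conjugate update: add total count to the shape and total exposure to the rate, giving Gamma(56, 33).

33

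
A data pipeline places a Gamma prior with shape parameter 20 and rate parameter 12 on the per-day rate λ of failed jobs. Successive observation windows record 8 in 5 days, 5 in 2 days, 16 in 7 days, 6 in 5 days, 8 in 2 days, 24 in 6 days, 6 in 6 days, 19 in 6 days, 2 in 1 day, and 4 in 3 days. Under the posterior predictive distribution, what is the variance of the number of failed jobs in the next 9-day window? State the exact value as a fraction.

Total count: 8 + 5 + 16 + 6 + 8 + 24 + 6 + 19 + 2 + 4 = 98.
Total exposure: 5 + 2 + 7 + 5 + 2 + 6 + 6 + 6 + 1 + 3 = 43 days.
Gamma(α, β) with Poisson data over total exposure Σt gives posterior Gamma(α+Σx, β+Σt) = Gamma(118, 55).
The posterior predictive for a window of length T is Negative Binomial with variance T·α'·(β'+T)/β'² = 9·118·64/3025 = 67968/3025.

67968/3025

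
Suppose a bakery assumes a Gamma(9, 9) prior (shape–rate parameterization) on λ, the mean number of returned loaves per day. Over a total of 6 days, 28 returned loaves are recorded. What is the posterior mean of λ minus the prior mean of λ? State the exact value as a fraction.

22/15

Total count 28 over total exposure 6 days.
By Gamma–Poisson conjugacy, the posterior is Gamma(α + Σx, β + Σt) = Gamma(9 + 28, 9 + 6) = Gamma(37, 15).
Posterior mean = 37/15 = 37/15; prior mean = 9/9 = 1. Difference = 37/15 − 1 = 22/15.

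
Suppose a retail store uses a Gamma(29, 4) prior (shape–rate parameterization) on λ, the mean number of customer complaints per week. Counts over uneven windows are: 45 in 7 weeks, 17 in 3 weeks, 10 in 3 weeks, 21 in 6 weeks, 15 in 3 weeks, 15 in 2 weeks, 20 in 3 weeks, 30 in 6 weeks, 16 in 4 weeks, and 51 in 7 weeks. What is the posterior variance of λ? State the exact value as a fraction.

269/2304

Total count: 45 + 17 + 10 + 21 + 15 + 15 + 20 + 30 + 16 + 51 = 240.
Total exposure: 7 + 3 + 3 + 6 + 3 + 2 + 3 + 6 + 4 + 7 = 44 weeks.
Posterior: α' = 29 + 240 = 269, β' = 4 + 44 = 48.
Posterior variance = α'/β'² = 269/2304.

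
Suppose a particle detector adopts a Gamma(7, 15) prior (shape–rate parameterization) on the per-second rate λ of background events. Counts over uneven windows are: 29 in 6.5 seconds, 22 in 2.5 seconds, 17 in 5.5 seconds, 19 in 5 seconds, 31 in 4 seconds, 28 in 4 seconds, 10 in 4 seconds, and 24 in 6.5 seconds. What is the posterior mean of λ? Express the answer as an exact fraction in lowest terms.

187/53

Total count: 29 + 22 + 17 + 19 + 31 + 28 + 10 + 24 = 180.
Total exposure: 6.5 + 2.5 + 5.5 + 5 + 4 + 4 + 4 + 6.5 = 38 seconds.
The Gamma prior is conjugate for the Poisson rate, so λ | data ~ Gamma(7+180, 15+38) = Gamma(187, 53).
Posterior mean = α'/β' = 187/53.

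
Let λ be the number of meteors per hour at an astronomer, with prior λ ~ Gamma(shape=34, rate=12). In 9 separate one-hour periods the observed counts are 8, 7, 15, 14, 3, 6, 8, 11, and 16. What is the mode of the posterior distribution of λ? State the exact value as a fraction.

Total count: 8 + 7 + 15 + 14 + 3 + 6 + 8 + 11 + 16 = 88.
Total exposure: 9 hours.
Conjugate update: add total count to the shape and total exposure to the rate, giving Gamma(122, 21).
Posterior mode = (α'−1)/β' = 121/21.

121/21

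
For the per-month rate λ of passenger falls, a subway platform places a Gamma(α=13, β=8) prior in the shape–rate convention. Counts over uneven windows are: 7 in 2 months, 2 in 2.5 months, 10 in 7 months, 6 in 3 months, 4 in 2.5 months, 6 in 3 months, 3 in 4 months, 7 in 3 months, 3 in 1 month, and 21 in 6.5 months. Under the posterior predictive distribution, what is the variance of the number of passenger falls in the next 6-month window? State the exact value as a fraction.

Total count: 7 + 2 + 10 + 6 + 4 + 6 + 3 + 7 + 3 + 21 = 69.
Total exposure: 2 + 2.5 + 7 + 3 + 2.5 + 3 + 4 + 3 + 1 + 6.5 = 34.5 months.
The Gamma prior is conjugate for the Poisson rate, so λ | data ~ Gamma(13+69, 8+34.5) = Gamma(82, 85/2).
The posterior predictive for a window of length T is Negative Binomial with variance T·α'·(β'+T)/β'² = 6·82·(97/2)/(7225/4) = 95448/7225.

95448/7225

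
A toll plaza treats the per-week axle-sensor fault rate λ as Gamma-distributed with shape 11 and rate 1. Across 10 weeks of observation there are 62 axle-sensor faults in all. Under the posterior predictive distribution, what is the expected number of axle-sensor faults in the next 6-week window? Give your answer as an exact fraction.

Total count 62 over total exposure 10 weeks.
By Gamma–Poisson conjugacy, the posterior is Gamma(α + Σx, β + Σt) = Gamma(11 + 62, 1 + 10) = Gamma(73, 11).
Predictive mean over a 6-week window = T·E[λ|data] = 6·73/11 = 438/11.

438/11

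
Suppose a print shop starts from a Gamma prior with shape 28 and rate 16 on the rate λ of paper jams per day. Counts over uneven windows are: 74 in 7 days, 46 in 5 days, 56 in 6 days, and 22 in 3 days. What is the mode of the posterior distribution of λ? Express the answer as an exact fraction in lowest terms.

225/37

Total count: 74 + 46 + 56 + 22 = 198.
Total exposure: 7 + 5 + 6 + 3 = 21 days.
By Gamma–Poisson conjugacy, the posterior is Gamma(α + Σx, β + Σt) = Gamma(28 + 198, 16 + 21) = Gamma(226, 37).
Posterior mode = (α'−1)/β' = 225/37.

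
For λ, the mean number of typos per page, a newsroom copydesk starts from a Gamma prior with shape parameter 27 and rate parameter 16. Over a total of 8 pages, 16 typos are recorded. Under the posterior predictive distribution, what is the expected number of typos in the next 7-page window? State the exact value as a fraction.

301/24

Total count 16 over total exposure 8 pages.
Conjugate update: add total count to the shape and total exposure to the rate, giving Gamma(43, 24).
Predictive mean over a 7-page window = T·E[λ|data] = 7·43/24 = 301/24.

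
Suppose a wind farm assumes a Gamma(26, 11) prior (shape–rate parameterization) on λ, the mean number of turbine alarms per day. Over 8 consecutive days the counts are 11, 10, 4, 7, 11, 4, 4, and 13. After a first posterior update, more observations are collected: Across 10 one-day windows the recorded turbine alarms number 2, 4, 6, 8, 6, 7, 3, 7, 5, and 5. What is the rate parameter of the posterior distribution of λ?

29

Total count: 11 + 10 + 4 + 7 + 11 + 4 + 4 + 13 = 64.
Total exposure: 8 days.
After the first batch: Gamma(26 + 64, 11 + 8) = Gamma(90, 19).
Total count: 2 + 4 + 6 + 8 + 6 + 7 + 3 + 7 + 5 + 5 = 53.
Total exposure: 10 days.
After the second batch: Gamma(90 + 53, 19 + 10) = Gamma(143, 29).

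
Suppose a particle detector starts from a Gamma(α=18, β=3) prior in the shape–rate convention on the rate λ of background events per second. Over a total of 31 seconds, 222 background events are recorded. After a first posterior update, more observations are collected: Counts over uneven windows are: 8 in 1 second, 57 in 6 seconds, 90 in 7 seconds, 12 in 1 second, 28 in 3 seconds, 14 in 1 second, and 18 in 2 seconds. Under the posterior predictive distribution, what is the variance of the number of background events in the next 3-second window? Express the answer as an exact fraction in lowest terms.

Total count 222 over total exposure 31 seconds.
After the first batch: Gamma(18 + 222, 3 + 31) = Gamma(240, 34).
Total count: 8 + 57 + 90 + 12 + 28 + 14 + 18 = 227.
Total exposure: 1 + 6 + 7 + 1 + 3 + 1 + 2 = 21 seconds.
After the second batch: Gamma(240 + 227, 34 + 21) = Gamma(467, 55).
The posterior predictive for a window of length T is Negative Binomial with variance T·α'·(β'+T)/β'² = 3·467·58/3025 = 81258/3025.

81258/3025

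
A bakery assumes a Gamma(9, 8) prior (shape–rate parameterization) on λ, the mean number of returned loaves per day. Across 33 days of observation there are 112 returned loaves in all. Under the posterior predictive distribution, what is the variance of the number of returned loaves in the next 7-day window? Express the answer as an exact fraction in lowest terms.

Total count 112 over total exposure 33 days.
By Gamma–Poisson conjugacy, the posterior is Gamma(α + Σx, β + Σt) = Gamma(9 + 112, 8 + 33) = Gamma(121, 41).
The posterior predictive for a window of length T is Negative Binomial with variance T·α'·(β'+T)/β'² = 7·121·48/1681 = 40656/1681.

40656/1681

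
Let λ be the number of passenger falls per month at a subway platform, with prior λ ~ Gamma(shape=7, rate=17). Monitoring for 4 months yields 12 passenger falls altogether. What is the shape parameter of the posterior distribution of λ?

19

Total count 12 over total exposure 4 months.
The Gamma prior is conjugate for the Poisson rate, so λ | data ~ Gamma(7+12, 17+4) = Gamma(19, 21).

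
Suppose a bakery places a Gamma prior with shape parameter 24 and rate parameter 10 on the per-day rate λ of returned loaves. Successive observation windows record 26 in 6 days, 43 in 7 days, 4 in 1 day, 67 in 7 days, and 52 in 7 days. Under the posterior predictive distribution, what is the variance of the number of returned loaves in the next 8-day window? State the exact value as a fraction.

Total count: 26 + 43 + 4 + 67 + 52 = 192.
Total exposure: 6 + 7 + 1 + 7 + 7 = 28 days.
Conjugate update: add total count to the shape and total exposure to the rate, giving Gamma(216, 38).
The posterior predictive for a window of length T is Negative Binomial with variance T·α'·(β'+T)/β'² = 8·216·46/1444 = 19872/361.

19872/361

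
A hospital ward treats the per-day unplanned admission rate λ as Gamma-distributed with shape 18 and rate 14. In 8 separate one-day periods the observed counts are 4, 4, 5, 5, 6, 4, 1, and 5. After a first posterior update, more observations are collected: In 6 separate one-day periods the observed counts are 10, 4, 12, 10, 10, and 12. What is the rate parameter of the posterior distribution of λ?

Total count: 4 + 4 + 5 + 5 + 6 + 4 + 1 + 5 = 34.
Total exposure: 8 days.
After the first batch: Gamma(18 + 34, 14 + 8) = Gamma(52, 22).
Total count: 10 + 4 + 12 + 10 + 10 + 12 = 58.
Total exposure: 6 days.
After the second batch: Gamma(52 + 58, 22 + 6) = Gamma(110, 28).

28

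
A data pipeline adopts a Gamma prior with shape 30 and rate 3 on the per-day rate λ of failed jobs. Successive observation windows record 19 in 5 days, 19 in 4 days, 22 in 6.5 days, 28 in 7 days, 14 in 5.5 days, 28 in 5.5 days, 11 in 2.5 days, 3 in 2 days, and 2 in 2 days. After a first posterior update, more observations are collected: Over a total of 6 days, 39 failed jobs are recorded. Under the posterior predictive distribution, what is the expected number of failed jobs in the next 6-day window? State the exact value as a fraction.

1290/49

Total count: 19 + 19 + 22 + 28 + 14 + 28 + 11 + 3 + 2 = 146.
Total exposure: 5 + 4 + 6.5 + 7 + 5.5 + 5.5 + 2.5 + 2 + 2 = 40 days.
After the first batch: Gamma(30 + 146, 3 + 40) = Gamma(176, 43).
Total count 39 over total exposure 6 days.
After the second batch: Gamma(176 + 39, 43 + 6) = Gamma(215, 49).
Predictive mean over a 6-day window = T·E[λ|data] = 6·215/49 = 1290/49.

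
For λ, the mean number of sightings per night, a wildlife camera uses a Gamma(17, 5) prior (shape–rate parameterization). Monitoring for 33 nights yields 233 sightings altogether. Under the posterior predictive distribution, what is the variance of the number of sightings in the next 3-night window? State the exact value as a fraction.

Total count 233 over total exposure 33 nights.
Posterior: α' = 17 + 233 = 250, β' = 5 + 33 = 38.
The posterior predictive for a window of length T is Negative Binomial with variance T·α'·(β'+T)/β'² = 3·250·41/1444 = 15375/722.

15375/722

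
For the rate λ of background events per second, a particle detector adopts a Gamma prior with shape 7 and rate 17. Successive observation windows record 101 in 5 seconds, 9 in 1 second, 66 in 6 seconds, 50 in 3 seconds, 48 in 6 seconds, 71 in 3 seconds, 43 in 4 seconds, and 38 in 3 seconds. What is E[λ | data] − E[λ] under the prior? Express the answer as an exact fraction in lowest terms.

7025/816

Total count: 101 + 9 + 66 + 50 + 48 + 71 + 43 + 38 = 426.
Total exposure: 5 + 1 + 6 + 3 + 6 + 3 + 4 + 3 = 31 seconds.
Posterior: α' = 7 + 426 = 433, β' = 17 + 31 = 48.
Posterior mean = 433/48 = 433/48; prior mean = 7/17 = 7/17. Difference = 433/48 − 7/17 = 7025/816.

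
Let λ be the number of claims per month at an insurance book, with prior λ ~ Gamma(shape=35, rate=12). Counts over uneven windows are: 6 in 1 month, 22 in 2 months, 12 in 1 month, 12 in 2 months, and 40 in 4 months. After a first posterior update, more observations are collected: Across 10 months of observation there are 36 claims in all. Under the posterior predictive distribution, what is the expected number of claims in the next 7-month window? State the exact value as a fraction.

Total count: 6 + 22 + 12 + 12 + 40 = 92.
Total exposure: 1 + 2 + 1 + 2 + 4 = 10 months.
After the first batch: Gamma(35 + 92, 12 + 10) = Gamma(127, 22).
Total count 36 over total exposure 10 months.
After the second batch: Gamma(127 + 36, 22 + 10) = Gamma(163, 32).
Predictive mean over a 7-month window = T·E[λ|data] = 7·163/32 = 1141/32.

1141/32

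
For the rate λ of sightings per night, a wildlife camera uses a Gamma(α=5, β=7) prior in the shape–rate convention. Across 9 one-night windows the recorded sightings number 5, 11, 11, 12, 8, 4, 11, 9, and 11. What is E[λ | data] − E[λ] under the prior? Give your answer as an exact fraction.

Total count: 5 + 11 + 11 + 12 + 8 + 4 + 11 + 9 + 11 = 82.
Total exposure: 9 nights.
By Gamma–Poisson conjugacy, the posterior is Gamma(α + Σx, β + Σt) = Gamma(5 + 82, 7 + 9) = Gamma(87, 16).
Posterior mean = 87/16 = 87/16; prior mean = 5/7 = 5/7. Difference = 87/16 − 5/7 = 529/112.

529/112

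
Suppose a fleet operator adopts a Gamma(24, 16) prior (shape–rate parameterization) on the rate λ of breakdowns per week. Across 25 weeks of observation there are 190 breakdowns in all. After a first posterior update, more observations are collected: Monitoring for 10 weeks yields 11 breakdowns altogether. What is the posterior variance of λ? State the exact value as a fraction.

Total count 190 over total exposure 25 weeks.
After the first batch: Gamma(24 + 190, 16 + 25) = Gamma(214, 41).
Total count 11 over total exposure 10 weeks.
After the second batch: Gamma(214 + 11, 41 + 10) = Gamma(225, 51).
Posterior variance = α'/β'² = 225/2601 = 25/289.

25/289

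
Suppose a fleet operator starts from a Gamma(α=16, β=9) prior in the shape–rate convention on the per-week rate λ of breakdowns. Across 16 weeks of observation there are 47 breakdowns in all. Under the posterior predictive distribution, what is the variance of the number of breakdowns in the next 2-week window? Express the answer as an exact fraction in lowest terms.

3402/625

Total count 47 over total exposure 16 weeks.
Posterior: α' = 16 + 47 = 63, β' = 9 + 16 = 25.
The posterior predictive for a window of length T is Negative Binomial with variance T·α'·(β'+T)/β'² = 2·63·27/625 = 3402/625.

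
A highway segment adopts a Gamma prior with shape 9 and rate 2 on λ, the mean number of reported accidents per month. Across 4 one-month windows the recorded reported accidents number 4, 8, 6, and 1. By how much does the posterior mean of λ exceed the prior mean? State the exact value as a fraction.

Total count: 4 + 8 + 6 + 1 = 19.
Total exposure: 4 months.
Conjugate update: add total count to the shape and total exposure to the rate, giving Gamma(28, 6).
Posterior mean = 28/6 = 14/3; prior mean = 9/2 = 9/2. Difference = 14/3 − 9/2 = 1/6.

1/6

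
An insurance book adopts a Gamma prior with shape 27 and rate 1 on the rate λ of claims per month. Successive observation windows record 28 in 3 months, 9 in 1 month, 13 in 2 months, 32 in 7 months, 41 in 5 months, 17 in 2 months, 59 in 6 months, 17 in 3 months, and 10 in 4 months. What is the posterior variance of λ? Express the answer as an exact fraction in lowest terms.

253/1156

Total count: 28 + 9 + 13 + 32 + 41 + 17 + 59 + 17 + 10 = 226.
Total exposure: 3 + 1 + 2 + 7 + 5 + 2 + 6 + 3 + 4 = 33 months.
Gamma(α, β) with Poisson data over total exposure Σt gives posterior Gamma(α+Σx, β+Σt) = Gamma(253, 34).
Posterior variance = α'/β'² = 253/1156.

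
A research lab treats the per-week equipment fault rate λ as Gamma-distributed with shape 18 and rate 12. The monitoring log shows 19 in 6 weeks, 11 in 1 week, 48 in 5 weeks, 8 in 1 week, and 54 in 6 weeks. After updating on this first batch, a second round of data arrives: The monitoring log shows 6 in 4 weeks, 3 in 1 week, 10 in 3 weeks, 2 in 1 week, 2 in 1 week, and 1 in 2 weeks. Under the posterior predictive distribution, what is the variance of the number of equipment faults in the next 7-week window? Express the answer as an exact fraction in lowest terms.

63700/1849

Total count: 19 + 11 + 48 + 8 + 54 = 140.
Total exposure: 6 + 1 + 5 + 1 + 6 = 19 weeks.
After the first batch: Gamma(18 + 140, 12 + 19) = Gamma(158, 31).
Total count: 6 + 3 + 10 + 2 + 2 + 1 = 24.
Total exposure: 4 + 1 + 3 + 1 + 1 + 2 = 12 weeks.
After the second batch: Gamma(158 + 24, 31 + 12) = Gamma(182, 43).
The posterior predictive for a window of length T is Negative Binomial with variance T·α'·(β'+T)/β'² = 7·182·50/1849 = 63700/1849.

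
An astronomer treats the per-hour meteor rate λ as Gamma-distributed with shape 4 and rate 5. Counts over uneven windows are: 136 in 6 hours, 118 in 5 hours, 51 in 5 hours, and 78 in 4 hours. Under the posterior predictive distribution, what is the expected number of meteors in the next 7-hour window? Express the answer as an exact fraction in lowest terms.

2709/25

Total count: 136 + 118 + 51 + 78 = 383.
Total exposure: 6 + 5 + 5 + 4 = 20 hours.
Gamma(α, β) with Poisson data over total exposure Σt gives posterior Gamma(α+Σx, β+Σt) = Gamma(387, 25).
Predictive mean over a 7-hour window = T·E[λ|data] = 7·387/25 = 2709/25.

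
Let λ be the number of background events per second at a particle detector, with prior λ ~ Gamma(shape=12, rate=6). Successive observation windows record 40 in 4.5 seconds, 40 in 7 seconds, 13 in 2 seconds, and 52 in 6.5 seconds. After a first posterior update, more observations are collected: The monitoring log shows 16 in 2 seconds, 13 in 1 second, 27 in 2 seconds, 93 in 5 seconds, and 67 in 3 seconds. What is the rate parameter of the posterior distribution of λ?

Total count: 40 + 40 + 13 + 52 = 145.
Total exposure: 4.5 + 7 + 2 + 6.5 = 20 seconds.
After the first batch: Gamma(12 + 145, 6 + 20) = Gamma(157, 26).
Total count: 16 + 13 + 27 + 93 + 67 = 216.
Total exposure: 2 + 1 + 2 + 5 + 3 = 13 seconds.
After the second batch: Gamma(157 + 216, 26 + 13) = Gamma(373, 39).

39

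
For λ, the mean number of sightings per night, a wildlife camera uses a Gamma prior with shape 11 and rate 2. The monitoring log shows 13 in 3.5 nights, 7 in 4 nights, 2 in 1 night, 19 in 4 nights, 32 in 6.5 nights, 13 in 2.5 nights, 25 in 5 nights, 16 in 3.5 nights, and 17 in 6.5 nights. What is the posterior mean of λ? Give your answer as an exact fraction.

Total count: 13 + 7 + 2 + 19 + 32 + 13 + 25 + 16 + 17 = 144.
Total exposure: 3.5 + 4 + 1 + 4 + 6.5 + 2.5 + 5 + 3.5 + 6.5 = 36.5 nights.
Posterior: α' = 11 + 144 = 155, β' = 2 + 36.5 = 77/2.
Posterior mean = α'/β' = 155/(77/2) = 310/77.

310/77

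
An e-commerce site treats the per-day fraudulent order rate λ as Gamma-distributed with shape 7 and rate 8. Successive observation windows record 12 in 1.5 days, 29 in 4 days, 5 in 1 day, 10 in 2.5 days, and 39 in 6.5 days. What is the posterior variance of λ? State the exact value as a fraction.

408/2209

Total count: 12 + 29 + 5 + 10 + 39 = 95.
Total exposure: 1.5 + 4 + 1 + 2.5 + 6.5 = 15.5 days.
By Gamma–Poisson conjugacy, the posterior is Gamma(α + Σx, β + Σt) = Gamma(7 + 95, 8 + 15.5) = Gamma(102, 47/2).
Posterior variance = α'/β'² = 102/(2209/4) = 408/2209.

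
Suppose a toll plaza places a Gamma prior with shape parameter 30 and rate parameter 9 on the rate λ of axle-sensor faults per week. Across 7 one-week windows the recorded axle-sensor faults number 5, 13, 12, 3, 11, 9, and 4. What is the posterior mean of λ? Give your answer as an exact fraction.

87/16

Total count: 5 + 13 + 12 + 3 + 11 + 9 + 4 = 57.
Total exposure: 7 weeks.
Conjugate update: add total count to the shape and total exposure to the rate, giving Gamma(87, 16).
Posterior mean = α'/β' = 87/16.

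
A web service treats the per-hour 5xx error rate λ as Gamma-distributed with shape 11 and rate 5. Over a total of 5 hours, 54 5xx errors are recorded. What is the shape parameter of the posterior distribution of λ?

65

Total count 54 over total exposure 5 hours.
Gamma(α, β) with Poisson data over total exposure Σt gives posterior Gamma(α+Σx, β+Σt) = Gamma(65, 10).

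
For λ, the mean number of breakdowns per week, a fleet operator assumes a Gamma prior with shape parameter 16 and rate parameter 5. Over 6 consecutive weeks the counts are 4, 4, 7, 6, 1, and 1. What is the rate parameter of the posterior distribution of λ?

11

Total count: 4 + 4 + 7 + 6 + 1 + 1 = 23.
Total exposure: 6 weeks.
The Gamma prior is conjugate for the Poisson rate, so λ | data ~ Gamma(16+23, 5+6) = Gamma(39, 11).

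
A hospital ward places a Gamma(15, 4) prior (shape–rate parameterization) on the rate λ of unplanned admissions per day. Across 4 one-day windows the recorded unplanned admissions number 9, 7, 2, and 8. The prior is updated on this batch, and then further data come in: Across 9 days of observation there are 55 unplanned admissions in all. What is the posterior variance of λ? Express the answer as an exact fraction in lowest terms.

Total count: 9 + 7 + 2 + 8 = 26.
Total exposure: 4 days.
After the first batch: Gamma(15 + 26, 4 + 4) = Gamma(41, 8).
Total count 55 over total exposure 9 days.
After the second batch: Gamma(41 + 55, 8 + 9) = Gamma(96, 17).
Posterior variance = α'/β'² = 96/289.

96/289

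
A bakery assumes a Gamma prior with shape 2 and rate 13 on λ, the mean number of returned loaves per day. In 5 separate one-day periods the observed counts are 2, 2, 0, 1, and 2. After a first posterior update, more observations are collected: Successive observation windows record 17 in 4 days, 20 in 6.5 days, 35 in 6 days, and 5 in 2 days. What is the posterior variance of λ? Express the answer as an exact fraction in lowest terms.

Total count: 2 + 2 + 0 + 1 + 2 = 7.
Total exposure: 5 days.
After the first batch: Gamma(2 + 7, 13 + 5) = Gamma(9, 18).
Total count: 17 + 20 + 35 + 5 = 77.
Total exposure: 4 + 6.5 + 6 + 2 = 18.5 days.
After the second batch: Gamma(9 + 77, 18 + 18.5) = Gamma(86, 73/2).
Posterior variance = α'/β'² = 86/(5329/4) = 344/5329.

344/5329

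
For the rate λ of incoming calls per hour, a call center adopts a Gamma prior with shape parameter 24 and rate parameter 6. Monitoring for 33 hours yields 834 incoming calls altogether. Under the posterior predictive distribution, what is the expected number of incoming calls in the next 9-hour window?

Total count 834 over total exposure 33 hours.
By Gamma–Poisson conjugacy, the posterior is Gamma(α + Σx, β + Σt) = Gamma(24 + 834, 6 + 33) = Gamma(858, 39).
Predictive mean over a 9-hour window = T·E[λ|data] = 9·858/39 = 198.

198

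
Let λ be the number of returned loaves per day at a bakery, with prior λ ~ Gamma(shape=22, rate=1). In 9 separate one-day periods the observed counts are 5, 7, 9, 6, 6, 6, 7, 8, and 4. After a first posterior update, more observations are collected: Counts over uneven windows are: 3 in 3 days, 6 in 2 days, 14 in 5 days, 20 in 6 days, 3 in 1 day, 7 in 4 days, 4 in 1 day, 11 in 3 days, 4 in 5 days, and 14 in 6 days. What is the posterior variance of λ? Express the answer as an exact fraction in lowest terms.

Total count: 5 + 7 + 9 + 6 + 6 + 6 + 7 + 8 + 4 = 58.
Total exposure: 9 days.
After the first batch: Gamma(22 + 58, 1 + 9) = Gamma(80, 10).
Total count: 3 + 6 + 14 + 20 + 3 + 7 + 4 + 11 + 4 + 14 = 86.
Total exposure: 3 + 2 + 5 + 6 + 1 + 4 + 1 + 3 + 5 + 6 = 36 days.
After the second batch: Gamma(80 + 86, 10 + 36) = Gamma(166, 46).
Posterior variance = α'/β'² = 166/2116 = 83/1058.

83/1058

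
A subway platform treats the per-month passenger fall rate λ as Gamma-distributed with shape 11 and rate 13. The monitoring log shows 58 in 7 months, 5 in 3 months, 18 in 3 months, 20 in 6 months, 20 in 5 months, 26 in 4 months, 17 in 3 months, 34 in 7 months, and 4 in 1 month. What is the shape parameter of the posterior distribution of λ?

213

Total count: 58 + 5 + 18 + 20 + 20 + 26 + 17 + 34 + 4 = 202.
Total exposure: 7 + 3 + 3 + 6 + 5 + 4 + 3 + 7 + 1 = 39 months.
By Gamma–Poisson conjugacy, the posterior is Gamma(α + Σx, β + Σt) = Gamma(11 + 202, 13 + 39) = Gamma(213, 52).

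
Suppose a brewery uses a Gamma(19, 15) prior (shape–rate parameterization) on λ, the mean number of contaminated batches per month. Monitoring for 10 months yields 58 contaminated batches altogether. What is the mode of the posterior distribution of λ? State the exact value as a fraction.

76/25

Total count 58 over total exposure 10 months.
By Gamma–Poisson conjugacy, the posterior is Gamma(α + Σx, β + Σt) = Gamma(19 + 58, 15 + 10) = Gamma(77, 25).
Posterior mode = (α'−1)/β' = 76/25.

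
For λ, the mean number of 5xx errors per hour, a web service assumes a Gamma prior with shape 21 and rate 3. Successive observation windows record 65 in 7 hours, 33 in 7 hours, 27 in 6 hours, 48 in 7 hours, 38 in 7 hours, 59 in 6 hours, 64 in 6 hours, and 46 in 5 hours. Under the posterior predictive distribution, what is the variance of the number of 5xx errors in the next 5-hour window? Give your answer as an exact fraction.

Total count: 65 + 33 + 27 + 48 + 38 + 59 + 64 + 46 = 380.
Total exposure: 7 + 7 + 6 + 7 + 7 + 6 + 6 + 5 = 51 hours.
The Gamma prior is conjugate for the Poisson rate, so λ | data ~ Gamma(21+380, 3+51) = Gamma(401, 54).
The posterior predictive for a window of length T is Negative Binomial with variance T·α'·(β'+T)/β'² = 5·401·59/2916 = 118295/2916.

118295/2916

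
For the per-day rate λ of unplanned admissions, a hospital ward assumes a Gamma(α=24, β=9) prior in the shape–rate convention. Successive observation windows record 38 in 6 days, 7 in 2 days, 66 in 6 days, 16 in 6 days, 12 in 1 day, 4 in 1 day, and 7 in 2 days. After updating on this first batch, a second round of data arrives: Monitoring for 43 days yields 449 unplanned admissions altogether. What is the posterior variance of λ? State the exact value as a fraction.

Total count: 38 + 7 + 66 + 16 + 12 + 4 + 7 = 150.
Total exposure: 6 + 2 + 6 + 6 + 1 + 1 + 2 = 24 days.
After the first batch: Gamma(24 + 150, 9 + 24) = Gamma(174, 33).
Total count 449 over total exposure 43 days.
After the second batch: Gamma(174 + 449, 33 + 43) = Gamma(623, 76).
Posterior variance = α'/β'² = 623/5776.

623/5776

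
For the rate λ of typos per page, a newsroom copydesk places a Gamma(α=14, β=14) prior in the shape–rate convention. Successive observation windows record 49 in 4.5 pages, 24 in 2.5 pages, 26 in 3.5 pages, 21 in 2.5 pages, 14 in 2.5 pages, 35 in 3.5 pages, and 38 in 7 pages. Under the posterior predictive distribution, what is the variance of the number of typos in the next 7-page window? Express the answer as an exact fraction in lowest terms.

72709/1600

Total count: 49 + 24 + 26 + 21 + 14 + 35 + 38 = 207.
Total exposure: 4.5 + 2.5 + 3.5 + 2.5 + 2.5 + 3.5 + 7 = 26 pages.
Posterior: α' = 14 + 207 = 221, β' = 14 + 26 = 40.
The posterior predictive for a window of length T is Negative Binomial with variance T·α'·(β'+T)/β'² = 7·221·47/1600 = 72709/1600.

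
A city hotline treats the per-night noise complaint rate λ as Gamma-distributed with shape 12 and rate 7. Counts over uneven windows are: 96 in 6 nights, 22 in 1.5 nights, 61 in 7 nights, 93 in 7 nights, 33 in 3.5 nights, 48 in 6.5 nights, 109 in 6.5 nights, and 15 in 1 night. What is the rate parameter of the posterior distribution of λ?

46

Total count: 96 + 22 + 61 + 93 + 33 + 48 + 109 + 15 = 477.
Total exposure: 6 + 1.5 + 7 + 7 + 3.5 + 6.5 + 6.5 + 1 = 39 nights.
Conjugate update: add total count to the shape and total exposure to the rate, giving Gamma(489, 46).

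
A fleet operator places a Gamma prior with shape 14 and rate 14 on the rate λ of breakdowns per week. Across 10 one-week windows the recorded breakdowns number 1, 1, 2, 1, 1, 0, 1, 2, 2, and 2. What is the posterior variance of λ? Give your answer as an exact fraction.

3/64

Total count: 1 + 1 + 2 + 1 + 1 + 0 + 1 + 2 + 2 + 2 = 13.
Total exposure: 10 weeks.
Conjugate update: add total count to the shape and total exposure to the rate, giving Gamma(27, 24).
Posterior variance = α'/β'² = 27/576 = 3/64.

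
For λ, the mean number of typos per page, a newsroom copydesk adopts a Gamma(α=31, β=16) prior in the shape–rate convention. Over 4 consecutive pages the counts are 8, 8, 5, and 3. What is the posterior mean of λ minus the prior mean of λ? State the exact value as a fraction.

Total count: 8 + 8 + 5 + 3 = 24.
Total exposure: 4 pages.
Gamma(α, β) with Poisson data over total exposure Σt gives posterior Gamma(α+Σx, β+Σt) = Gamma(55, 20).
Posterior mean = 55/20 = 11/4; prior mean = 31/16 = 31/16. Difference = 11/4 − 31/16 = 13/16.

13/16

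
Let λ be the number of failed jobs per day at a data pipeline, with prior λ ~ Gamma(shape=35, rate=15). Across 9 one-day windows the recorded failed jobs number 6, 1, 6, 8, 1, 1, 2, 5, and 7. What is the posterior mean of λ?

Total count: 6 + 1 + 6 + 8 + 1 + 1 + 2 + 5 + 7 = 37.
Total exposure: 9 days.
Conjugate update: add total count to the shape and total exposure to the rate, giving Gamma(72, 24).
Posterior mean = α'/β' = 72/24 = 3.

3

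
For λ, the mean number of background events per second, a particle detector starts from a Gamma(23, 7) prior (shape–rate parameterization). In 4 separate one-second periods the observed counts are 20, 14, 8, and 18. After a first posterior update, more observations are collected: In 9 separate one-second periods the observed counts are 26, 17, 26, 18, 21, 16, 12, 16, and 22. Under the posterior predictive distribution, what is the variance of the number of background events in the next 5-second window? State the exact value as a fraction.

1285/16

Total count: 20 + 14 + 8 + 18 = 60.
Total exposure: 4 seconds.
After the first batch: Gamma(23 + 60, 7 + 4) = Gamma(83, 11).
Total count: 26 + 17 + 26 + 18 + 21 + 16 + 12 + 16 + 22 = 174.
Total exposure: 9 seconds.
After the second batch: Gamma(83 + 174, 11 + 9) = Gamma(257, 20).
The posterior predictive for a window of length T is Negative Binomial with variance T·α'·(β'+T)/β'² = 5·257·25/400 = 1285/16.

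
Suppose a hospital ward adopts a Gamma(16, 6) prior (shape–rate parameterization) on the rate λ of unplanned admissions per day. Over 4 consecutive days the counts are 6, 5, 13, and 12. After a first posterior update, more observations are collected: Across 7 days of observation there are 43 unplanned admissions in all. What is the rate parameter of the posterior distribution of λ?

17

Total count: 6 + 5 + 13 + 12 = 36.
Total exposure: 4 days.
After the first batch: Gamma(16 + 36, 6 + 4) = Gamma(52, 10).
Total count 43 over total exposure 7 days.
After the second batch: Gamma(52 + 43, 10 + 7) = Gamma(95, 17).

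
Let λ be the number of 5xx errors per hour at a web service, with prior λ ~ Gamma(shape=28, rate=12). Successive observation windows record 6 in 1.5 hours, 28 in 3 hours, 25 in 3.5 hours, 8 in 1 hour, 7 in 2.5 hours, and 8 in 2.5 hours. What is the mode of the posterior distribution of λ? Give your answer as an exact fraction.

Total count: 6 + 28 + 25 + 8 + 7 + 8 = 82.
Total exposure: 1.5 + 3 + 3.5 + 1 + 2.5 + 2.5 = 14 hours.
Conjugate update: add total count to the shape and total exposure to the rate, giving Gamma(110, 26).
Posterior mode = (α'−1)/β' = 109/26.

109/26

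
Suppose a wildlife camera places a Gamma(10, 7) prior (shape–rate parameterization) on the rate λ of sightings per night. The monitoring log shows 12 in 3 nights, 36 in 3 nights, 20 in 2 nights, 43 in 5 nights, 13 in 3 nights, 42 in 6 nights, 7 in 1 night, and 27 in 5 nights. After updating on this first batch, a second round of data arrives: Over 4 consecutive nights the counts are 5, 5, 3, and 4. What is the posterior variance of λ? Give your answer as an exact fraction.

227/1521

Total count: 12 + 36 + 20 + 43 + 13 + 42 + 7 + 27 = 200.
Total exposure: 3 + 3 + 2 + 5 + 3 + 6 + 1 + 5 = 28 nights.
After the first batch: Gamma(10 + 200, 7 + 28) = Gamma(210, 35).
Total count: 5 + 5 + 3 + 4 = 17.
Total exposure: 4 nights.
After the second batch: Gamma(210 + 17, 35 + 4) = Gamma(227, 39).
Posterior variance = α'/β'² = 227/1521.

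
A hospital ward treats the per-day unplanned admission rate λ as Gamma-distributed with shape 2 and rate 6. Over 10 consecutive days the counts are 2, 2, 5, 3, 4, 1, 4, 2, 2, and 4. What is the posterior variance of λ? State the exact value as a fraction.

31/256

Total count: 2 + 2 + 5 + 3 + 4 + 1 + 4 + 2 + 2 + 4 = 29.
Total exposure: 10 days.
Gamma(α, β) with Poisson data over total exposure Σt gives posterior Gamma(α+Σx, β+Σt) = Gamma(31, 16).
Posterior variance = α'/β'² = 31/256.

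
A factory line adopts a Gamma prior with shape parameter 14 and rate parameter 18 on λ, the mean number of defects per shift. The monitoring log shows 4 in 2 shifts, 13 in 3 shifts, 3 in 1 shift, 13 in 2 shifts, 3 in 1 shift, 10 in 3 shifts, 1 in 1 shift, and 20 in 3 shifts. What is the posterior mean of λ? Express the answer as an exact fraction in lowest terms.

81/34

Total count: 4 + 13 + 3 + 13 + 3 + 10 + 1 + 20 = 67.
Total exposure: 2 + 3 + 1 + 2 + 1 + 3 + 1 + 3 = 16 shifts.
Gamma(α, β) with Poisson data over total exposure Σt gives posterior Gamma(α+Σx, β+Σt) = Gamma(81, 34).
Posterior mean = α'/β' = 81/34.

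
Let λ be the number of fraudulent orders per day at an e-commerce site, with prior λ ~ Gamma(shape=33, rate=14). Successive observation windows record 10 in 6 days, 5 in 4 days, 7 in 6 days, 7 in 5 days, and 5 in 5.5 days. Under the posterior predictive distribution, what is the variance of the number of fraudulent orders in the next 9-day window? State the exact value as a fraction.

Total count: 10 + 5 + 7 + 7 + 5 = 34.
Total exposure: 6 + 4 + 6 + 5 + 5.5 = 26.5 days.
Gamma(α, β) with Poisson data over total exposure Σt gives posterior Gamma(α+Σx, β+Σt) = Gamma(67, 81/2).
The posterior predictive for a window of length T is Negative Binomial with variance T·α'·(β'+T)/β'² = 9·67·(99/2)/(6561/4) = 1474/81.

1474/81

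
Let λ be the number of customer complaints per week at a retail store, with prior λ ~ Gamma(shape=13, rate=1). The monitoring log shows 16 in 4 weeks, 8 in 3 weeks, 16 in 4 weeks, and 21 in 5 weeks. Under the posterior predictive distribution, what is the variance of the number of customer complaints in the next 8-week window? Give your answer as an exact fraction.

14800/289

Total count: 16 + 8 + 16 + 21 = 61.
Total exposure: 4 + 3 + 4 + 5 = 16 weeks.
By Gamma–Poisson conjugacy, the posterior is Gamma(α + Σx, β + Σt) = Gamma(13 + 61, 1 + 16) = Gamma(74, 17).
The posterior predictive for a window of length T is Negative Binomial with variance T·α'·(β'+T)/β'² = 8·74·25/289 = 14800/289.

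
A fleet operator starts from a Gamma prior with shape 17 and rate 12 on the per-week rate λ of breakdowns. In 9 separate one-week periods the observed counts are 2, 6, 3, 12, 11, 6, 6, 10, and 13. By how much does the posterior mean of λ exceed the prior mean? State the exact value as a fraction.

75/28

Total count: 2 + 6 + 3 + 12 + 11 + 6 + 6 + 10 + 13 = 69.
Total exposure: 9 weeks.
Posterior: α' = 17 + 69 = 86, β' = 12 + 9 = 21.
Posterior mean = 86/21 = 86/21; prior mean = 17/12 = 17/12. Difference = 86/21 − 17/12 = 75/28.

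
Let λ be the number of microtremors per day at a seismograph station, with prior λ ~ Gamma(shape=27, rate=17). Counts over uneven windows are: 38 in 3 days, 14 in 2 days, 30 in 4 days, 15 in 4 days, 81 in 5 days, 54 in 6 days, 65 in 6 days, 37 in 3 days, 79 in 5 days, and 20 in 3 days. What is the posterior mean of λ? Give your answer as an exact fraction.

230/29

Total count: 38 + 14 + 30 + 15 + 81 + 54 + 65 + 37 + 79 + 20 = 433.
Total exposure: 3 + 2 + 4 + 4 + 5 + 6 + 6 + 3 + 5 + 3 = 41 days.
By Gamma–Poisson conjugacy, the posterior is Gamma(α + Σx, β + Σt) = Gamma(27 + 433, 17 + 41) = Gamma(460, 58).
Posterior mean = α'/β' = 460/58 = 230/29.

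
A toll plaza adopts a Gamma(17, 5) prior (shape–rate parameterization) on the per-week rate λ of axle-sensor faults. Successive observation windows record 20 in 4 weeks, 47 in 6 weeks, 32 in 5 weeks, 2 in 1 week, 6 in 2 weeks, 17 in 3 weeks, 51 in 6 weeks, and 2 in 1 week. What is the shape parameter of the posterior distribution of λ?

Total count: 20 + 47 + 32 + 2 + 6 + 17 + 51 + 2 = 177.
Total exposure: 4 + 6 + 5 + 1 + 2 + 3 + 6 + 1 = 28 weeks.
Posterior: α' = 17 + 177 = 194, β' = 5 + 28 = 33.

194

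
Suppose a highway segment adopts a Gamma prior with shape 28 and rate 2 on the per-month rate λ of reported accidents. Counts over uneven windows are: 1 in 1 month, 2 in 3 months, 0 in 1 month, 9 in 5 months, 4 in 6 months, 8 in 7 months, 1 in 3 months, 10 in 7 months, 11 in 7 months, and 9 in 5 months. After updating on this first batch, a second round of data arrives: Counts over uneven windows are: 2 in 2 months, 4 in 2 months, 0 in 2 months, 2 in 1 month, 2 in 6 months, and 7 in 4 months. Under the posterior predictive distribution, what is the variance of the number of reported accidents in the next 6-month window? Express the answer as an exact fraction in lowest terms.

Total count: 1 + 2 + 0 + 9 + 4 + 8 + 1 + 10 + 11 + 9 = 55.
Total exposure: 1 + 3 + 1 + 5 + 6 + 7 + 3 + 7 + 7 + 5 = 45 months.
After the first batch: Gamma(28 + 55, 2 + 45) = Gamma(83, 47).
Total count: 2 + 4 + 0 + 2 + 2 + 7 = 17.
Total exposure: 2 + 2 + 2 + 1 + 6 + 4 = 17 months.
After the second batch: Gamma(83 + 17, 47 + 17) = Gamma(100, 64).
The posterior predictive for a window of length T is Negative Binomial with variance T·α'·(β'+T)/β'² = 6·100·70/4096 = 2625/256.

2625/256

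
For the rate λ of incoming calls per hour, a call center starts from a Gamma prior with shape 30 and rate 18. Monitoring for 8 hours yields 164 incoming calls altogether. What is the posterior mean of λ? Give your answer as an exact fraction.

Total count 164 over total exposure 8 hours.
Posterior: α' = 30 + 164 = 194, β' = 18 + 8 = 26.
Posterior mean = α'/β' = 194/26 = 97/13.

97/13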